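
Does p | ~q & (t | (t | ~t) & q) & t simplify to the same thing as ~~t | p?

E1: p | ~q & (t | (t | ~t) & q) & t
    = p | ~q & (t | q) & t
    = p | ~q & t
E2: ~~t | p
    = t | p
These differ: at p=0, q=1, t=1, E1 = 0 but E2 = 1.

No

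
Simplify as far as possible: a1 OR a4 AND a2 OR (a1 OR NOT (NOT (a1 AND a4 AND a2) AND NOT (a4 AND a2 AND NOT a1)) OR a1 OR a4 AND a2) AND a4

a1 OR a4 AND a2

a1 OR a4 AND a2 OR (a1 OR NOT (NOT (a1 AND a4 AND a2) AND NOT (a4 AND a2 AND NOT a1)) OR a1 OR a4 AND a2) AND a4
= a1 OR a4 AND a2 OR (a1 OR a1 AND a4 AND a2 OR a4 AND a2 AND NOT a1 OR a1 OR a4 AND a2) AND a4   — De Morgan
= a1 OR a4 AND a2 OR (a1 OR a4 AND a2 OR a1 OR a4 AND a2) AND a4   — distribution
= a1 OR a4 AND a2 OR (a1 OR a4 AND a2) AND a4   — idempotence
= a1 OR a4 AND a2   — absorption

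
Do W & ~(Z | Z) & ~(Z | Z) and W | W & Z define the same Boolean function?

No

E1: W & ~(Z | Z) & ~(Z | Z)
    = W & ~(Z | Z)   (idempotence)
    = W & ~Z   (idempotence)
E2: W | W & Z
    = W   (absorption)
These differ: at W=1, Z=1, E1 = 0 but E2 = 1.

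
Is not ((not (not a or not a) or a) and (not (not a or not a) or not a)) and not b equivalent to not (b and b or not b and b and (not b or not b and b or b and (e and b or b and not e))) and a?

No

E1: not ((not (not a or not a) or a) and (not (not a or not a) or not a)) and not b
    = not (a and not a or not (not a or not a)) and not b
    = not (a and not a or a and a) and not b
    = not a and not b
E2: not (b and b or not b and b and (not b or not b and b or b and (e and b or b and not e))) and a
    = not (b and b or not b and b and (not b or not b and b or b and b)) and a
    = not (b and b or not b and b and (not b or b)) and a
    = not (b and b or not b and b) and a
    = not b and a
These differ: at a=0, b=0, e=0, E1 = 1 but E2 = 0.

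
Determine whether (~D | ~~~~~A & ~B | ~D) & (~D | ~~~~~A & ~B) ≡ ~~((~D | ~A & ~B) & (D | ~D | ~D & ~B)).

Yes

E1: (~D | ~~~~~A & ~B | ~D) & (~D | ~~~~~A & ~B)
    = ~D | ~~~~~A & ~B   — absorption
    = ~D | ~~~A & ~B   — double negation
    = ~D | ~A & ~B   — double negation
E2: ~~((~D | ~A & ~B) & (D | ~D | ~D & ~B))
    = ~~((~D | ~A & ~B) & (D | ~D))   — absorption
    = ~~(~D | ~A & ~B)   — complement / identity
    = ~D | ~A & ~B   — double negation
Both reduce to ~D | ~A & ~B, so they are equivalent.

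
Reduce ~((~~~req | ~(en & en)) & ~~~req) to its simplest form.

~((~~~req | ~(en & en)) & ~~~req)
= ~((~~~req | ~en) & ~~~req)   — idempotence
= ~~~~req   — absorption
= ~~req   — double negation
= req   — double negation

req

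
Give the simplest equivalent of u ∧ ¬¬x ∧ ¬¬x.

u ∧ ¬¬x ∧ ¬¬x
= u ∧ ¬¬x
= u ∧ x

u ∧ x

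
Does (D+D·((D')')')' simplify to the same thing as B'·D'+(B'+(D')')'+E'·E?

Yes

E1: (D+D·((D')')')'
    = (D+D·D')'   [double negation]
    = D'   [complement / identity]
E2: B'·D'+(B'+(D')')'+E'·E
    = B'·D'+B·D'+E'·E   [De Morgan]
    = D'+E'·E   [distribution]
    = D'   [complement / identity]
Both reduce to D', so they are equivalent.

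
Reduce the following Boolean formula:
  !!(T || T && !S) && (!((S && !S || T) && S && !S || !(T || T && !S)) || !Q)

T

!!(T || T && !S) && (!((S && !S || T) && S && !S || !(T || T && !S)) || !Q)
= !!(T || T && !S) && (!(S && !S || !(T || T && !S)) || !Q)   [absorption]
= !!(T || T && !S) && (!!(T || T && !S) || !Q)   [complement / identity]
= !!(T || T && !S)   [absorption]
= !!T   [absorption]
= T   [double negation]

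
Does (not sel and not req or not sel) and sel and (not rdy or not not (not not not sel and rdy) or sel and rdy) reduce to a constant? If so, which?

(not sel and not req or not sel) and sel and (not rdy or not not (not not not sel and rdy) or sel and rdy)
= (not sel and not req or not sel) and sel and (not rdy or not not (not sel and rdy) or sel and rdy)
= (not sel and not req or not sel) and sel and (not rdy or not sel and rdy or sel and rdy)
= not sel and sel and (not rdy or not sel and rdy or sel and rdy)
= not sel and sel and (not rdy or rdy)
= not sel and sel
= False

yes, False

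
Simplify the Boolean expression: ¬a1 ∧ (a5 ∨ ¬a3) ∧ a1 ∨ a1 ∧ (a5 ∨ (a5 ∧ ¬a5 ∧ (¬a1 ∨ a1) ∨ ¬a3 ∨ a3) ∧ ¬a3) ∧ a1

¬a1 ∧ (a5 ∨ ¬a3) ∧ a1 ∨ a1 ∧ (a5 ∨ (a5 ∧ ¬a5 ∧ (¬a1 ∨ a1) ∨ ¬a3 ∨ a3) ∧ ¬a3) ∧ a1
= ¬a1 ∧ (a5 ∨ ¬a3) ∧ a1 ∨ a1 ∧ (a5 ∨ (a5 ∧ ¬a5 ∨ ¬a3 ∨ a3) ∧ ¬a3) ∧ a1
= ¬a1 ∧ (a5 ∨ ¬a3) ∧ a1 ∨ a1 ∧ (a5 ∨ (¬a3 ∨ a3) ∧ ¬a3) ∧ a1
= ¬a1 ∧ (a5 ∨ ¬a3) ∧ a1 ∨ a1 ∧ (a5 ∨ ¬a3) ∧ a1
= (a5 ∨ ¬a3) ∧ a1

(a5 ∨ ¬a3) ∧ a1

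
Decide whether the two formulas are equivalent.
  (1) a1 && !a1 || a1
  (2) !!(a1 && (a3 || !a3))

E1: a1 && !a1 || a1
    = a1   (complement / identity)
E2: !!(a1 && (a3 || !a3))
    = !!a1   (complement / identity)
    = a1   (double negation)
Both reduce to a1, so they are equivalent.

Yes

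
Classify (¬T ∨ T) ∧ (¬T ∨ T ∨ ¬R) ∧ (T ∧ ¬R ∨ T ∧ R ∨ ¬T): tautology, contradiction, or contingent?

tautology

(¬T ∨ T) ∧ (¬T ∨ T ∨ ¬R) ∧ (T ∧ ¬R ∨ T ∧ R ∨ ¬T)
= (¬T ∨ T) ∧ (¬T ∨ T ∨ ¬R) ∧ (T ∨ ¬T)   — distribution
= (¬T ∨ T) ∧ (¬T ∨ T ∨ ¬R)   — complement / identity
= ¬T ∨ T   — absorption
= True   — complement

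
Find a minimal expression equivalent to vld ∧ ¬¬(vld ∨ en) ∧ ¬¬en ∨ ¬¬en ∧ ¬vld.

vld ∧ ¬¬(vld ∨ en) ∧ ¬¬en ∨ ¬¬en ∧ ¬vld
= vld ∧ (vld ∨ en) ∧ ¬¬en ∨ ¬¬en ∧ ¬vld
= vld ∧ (vld ∨ en) ∧ en ∨ ¬¬en ∧ ¬vld
= vld ∧ (vld ∨ en) ∧ en ∨ en ∧ ¬vld
= vld ∧ en ∨ en ∧ ¬vld
= en

en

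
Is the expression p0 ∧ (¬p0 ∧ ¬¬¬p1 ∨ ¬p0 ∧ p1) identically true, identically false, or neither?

p0 ∧ (¬p0 ∧ ¬¬¬p1 ∨ ¬p0 ∧ p1)
= p0 ∧ (¬p0 ∧ ¬p1 ∨ ¬p0 ∧ p1)   [double negation]
= p0 ∧ ¬p0   [distribution]
= False   [complement]

identically false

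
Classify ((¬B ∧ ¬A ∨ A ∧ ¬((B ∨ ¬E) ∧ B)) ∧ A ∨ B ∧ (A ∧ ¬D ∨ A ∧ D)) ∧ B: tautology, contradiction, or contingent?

((¬B ∧ ¬A ∨ A ∧ ¬((B ∨ ¬E) ∧ B)) ∧ A ∨ B ∧ (A ∧ ¬D ∨ A ∧ D)) ∧ B
= ((¬B ∧ ¬A ∨ A ∧ ¬((B ∨ ¬E) ∧ B)) ∧ A ∨ B ∧ A) ∧ B
= ((¬B ∧ ¬A ∨ A ∧ ¬B) ∧ A ∨ B ∧ A) ∧ B
= (¬B ∧ A ∨ B ∧ A) ∧ B
= A ∧ B
This depends on A, B, so it is not a constant.

contingent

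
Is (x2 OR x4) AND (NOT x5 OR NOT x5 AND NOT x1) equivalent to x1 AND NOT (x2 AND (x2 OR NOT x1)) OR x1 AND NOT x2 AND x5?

No

E1: (x2 OR x4) AND (NOT x5 OR NOT x5 AND NOT x1)
    = (x2 OR x4) AND NOT x5   (absorption)
E2: x1 AND NOT (x2 AND (x2 OR NOT x1)) OR x1 AND NOT x2 AND x5
    = x1 AND NOT x2 OR x1 AND NOT x2 AND x5   (absorption)
    = x1 AND NOT x2   (absorption)
These differ: at x1=1, x2=0, x4=1, x5=1, E1 = 0 but E2 = 1.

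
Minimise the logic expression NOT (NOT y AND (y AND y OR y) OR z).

NOT (NOT y AND (y AND y OR y) OR z)
= NOT (NOT y AND (y OR y) OR z)   — idempotence
= NOT (NOT y AND y OR z)   — idempotence
= NOT z   — complement / identity

NOT z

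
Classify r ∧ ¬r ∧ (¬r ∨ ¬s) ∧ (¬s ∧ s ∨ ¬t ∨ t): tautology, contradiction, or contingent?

contradiction

r ∧ ¬r ∧ (¬r ∨ ¬s) ∧ (¬s ∧ s ∨ ¬t ∨ t)
= r ∧ ¬r ∧ (¬s ∧ s ∨ ¬t ∨ t)   — absorption
= r ∧ ¬r ∧ (¬t ∨ t)   — complement / identity
= r ∧ ¬r   — complement / identity
= False   — complement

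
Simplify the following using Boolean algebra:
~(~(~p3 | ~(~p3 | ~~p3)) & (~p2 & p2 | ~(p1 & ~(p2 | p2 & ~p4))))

~(~(~p3 | ~(~p3 | ~~p3)) & (~p2 & p2 | ~(p1 & ~(p2 | p2 & ~p4))))
= ~(~(~p3 | ~(~p3 | ~~p3)) & ~(p1 & ~(p2 | p2 & ~p4)))   — complement / identity
= ~p3 | ~(~p3 | ~~p3) | p1 & ~(p2 | p2 & ~p4)   — De Morgan
= ~p3 | p3 & ~p3 | p1 & ~(p2 | p2 & ~p4)   — De Morgan
= ~p3 | p1 & ~(p2 | p2 & ~p4)   — complement / identity
= ~p3 | p1 & ~p2   — absorption

~p3 | p1 & ~p2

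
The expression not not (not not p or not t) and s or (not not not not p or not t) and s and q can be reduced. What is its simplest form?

not not (not not p or not t) and s or (not not not not p or not t) and s and q
= (not not p or not t) and s or (not not not not p or not t) and s and q   — double negation
= (not not p or not t) and s or (not not p or not t) and s and q   — double negation
= (not not p or not t) and s   — absorption
= (p or not t) and s   — double negation

(p or not t) and s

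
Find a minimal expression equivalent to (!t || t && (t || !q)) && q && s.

(!t || t && (t || !q)) && q && s
= (!t || t) && q && s   — absorption
= q && s   — complement / identity

q && s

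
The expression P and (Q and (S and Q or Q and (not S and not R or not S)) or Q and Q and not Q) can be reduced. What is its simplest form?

P and Q

P and (Q and (S and Q or Q and (not S and not R or not S)) or Q and Q and not Q)
= P and (Q and (S and Q or Q and not S) or Q and Q and not Q)   (absorption)
= P and (Q and Q or Q and Q and not Q)   (distribution)
= P and (Q and Q or Q and not Q)   (idempotence)
= P and Q   (distribution)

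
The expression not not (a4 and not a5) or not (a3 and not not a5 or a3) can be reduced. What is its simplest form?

not not (a4 and not a5) or not (a3 and not not a5 or a3)
= not not (a4 and not a5) or not (a3 and a5 or a3)   — double negation
= a4 and not a5 or not (a3 and a5 or a3)   — double negation
= a4 and not a5 or not a3   — absorption

a4 and not a5 or not a3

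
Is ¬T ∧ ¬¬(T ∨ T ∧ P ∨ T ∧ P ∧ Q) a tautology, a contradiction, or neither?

contradiction

¬T ∧ ¬¬(T ∨ T ∧ P ∨ T ∧ P ∧ Q)
= ¬T ∧ ¬¬(T ∨ T ∧ P)   (absorption)
= ¬T ∧ (T ∨ T ∧ P)   (double negation)
= ¬T ∧ T   (absorption)
= False   (complement)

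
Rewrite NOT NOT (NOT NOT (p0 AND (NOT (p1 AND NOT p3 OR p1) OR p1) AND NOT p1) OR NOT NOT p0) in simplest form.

NOT NOT (NOT NOT (p0 AND (NOT (p1 AND NOT p3 OR p1) OR p1) AND NOT p1) OR NOT NOT p0)
= NOT NOT (NOT NOT (p0 AND (NOT p1 OR p1) AND NOT p1) OR NOT NOT p0)   — absorption
= NOT (NOT (p0 AND (NOT p1 OR p1) AND NOT p1) AND NOT p0)   — De Morgan
= NOT (NOT (p0 AND NOT p1) AND NOT p0)   — complement / identity
= p0 AND NOT p1 OR p0   — De Morgan
= p0   — absorption

p0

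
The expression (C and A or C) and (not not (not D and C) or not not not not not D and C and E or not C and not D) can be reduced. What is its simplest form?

(C and A or C) and (not not (not D and C) or not not not not not D and C and E or not C and not D)
= (C and A or C) and (not D and C or not not not not not D and C and E or not C and not D)   — double negation
= (C and A or C) and (not D and C or not not not D and C and E or not C and not D)   — double negation
= (C and A or C) and (not D and C or not D and C and E or not C and not D)   — double negation
= (C and A or C) and (not D and C or not C and not D)   — absorption
= (C and A or C) and not D   — distribution
= C and not D   — absorption

C and not D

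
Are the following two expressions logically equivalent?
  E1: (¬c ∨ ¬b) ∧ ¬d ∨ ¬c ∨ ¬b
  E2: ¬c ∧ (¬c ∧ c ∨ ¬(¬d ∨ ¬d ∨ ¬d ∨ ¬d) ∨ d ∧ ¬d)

No

E1: (¬c ∨ ¬b) ∧ ¬d ∨ ¬c ∨ ¬b
    = ¬c ∨ ¬b
E2: ¬c ∧ (¬c ∧ c ∨ ¬(¬d ∨ ¬d ∨ ¬d ∨ ¬d) ∨ d ∧ ¬d)
    = ¬c ∧ (¬(¬d ∨ ¬d ∨ ¬d ∨ ¬d) ∨ d ∧ ¬d)
    = ¬c ∧ (¬(¬d ∨ ¬d) ∨ d ∧ ¬d)
    = ¬c ∧ (d ∧ d ∨ d ∧ ¬d)
    = ¬c ∧ d
These differ: at b=0, c=0, d=0, E1 = 1 but E2 = 0.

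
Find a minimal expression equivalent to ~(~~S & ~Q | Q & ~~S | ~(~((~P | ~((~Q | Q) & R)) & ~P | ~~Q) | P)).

~(~~S & ~Q | Q & ~~S | ~(~((~P | ~((~Q | Q) & R)) & ~P | ~~Q) | P))
= ~(~~S | ~(~((~P | ~((~Q | Q) & R)) & ~P | ~~Q) | P))   — distribution
= ~(~~S | ~(~((~P | ~R) & ~P | ~~Q) | P))   — complement / identity
= ~(~~S | ~(~(~P | ~~Q) | P))   — absorption
= ~S & (~(~P | ~~Q) | P)   — De Morgan
= ~S & (P & ~Q | P)   — De Morgan
= ~S & P   — absorption

~S & P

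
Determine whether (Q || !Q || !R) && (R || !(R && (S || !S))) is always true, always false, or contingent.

always true

(Q || !Q || !R) && (R || !(R && (S || !S)))
= (Q || !Q || !R) && (R || !R)   — complement / identity
= (Q || !Q) && R || !R   — distribution
= R || !R   — complement / identity
= true   — complement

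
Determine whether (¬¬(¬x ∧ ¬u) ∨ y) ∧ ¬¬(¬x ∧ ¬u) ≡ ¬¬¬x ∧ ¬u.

Yes

E1: (¬¬(¬x ∧ ¬u) ∨ y) ∧ ¬¬(¬x ∧ ¬u)
    = ¬¬(¬x ∧ ¬u)
    = ¬x ∧ ¬u
E2: ¬¬¬x ∧ ¬u
    = ¬x ∧ ¬u
Both reduce to ¬x ∧ ¬u, so they are equivalent.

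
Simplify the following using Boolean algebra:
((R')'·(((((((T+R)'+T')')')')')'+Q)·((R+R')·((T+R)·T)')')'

R'+T'

((R')'·(((((((T+R)'+T')')')')')'+Q)·((R+R')·((T+R)·T)')')'
= ((R')'·(((((T+R)'+T')')')'+Q)·((R+R')·((T+R)·T)')')'   [double negation]
= ((R')'·((((T+R)·T)')'+Q)·((R+R')·((T+R)·T)')')'   [De Morgan]
= ((R')'·((((T+R)·T)')'+Q)·(((T+R)·T)')')'   [complement / identity]
= ((R')'·(((T+R)·T)')')'   [absorption]
= R'+((T+R)·T)'   [De Morgan]
= R'+T'   [absorption]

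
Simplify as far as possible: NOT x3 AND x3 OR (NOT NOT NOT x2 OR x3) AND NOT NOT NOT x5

(NOT x2 OR x3) AND NOT x5

NOT x3 AND x3 OR (NOT NOT NOT x2 OR x3) AND NOT NOT NOT x5
= NOT x3 AND x3 OR (NOT NOT NOT x2 OR x3) AND NOT x5   [double negation]
= (NOT NOT NOT x2 OR x3) AND NOT x5   [complement / identity]
= (NOT x2 OR x3) AND NOT x5   [double negation]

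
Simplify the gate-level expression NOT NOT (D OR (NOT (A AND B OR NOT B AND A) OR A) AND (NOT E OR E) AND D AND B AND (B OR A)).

NOT NOT (D OR (NOT (A AND B OR NOT B AND A) OR A) AND (NOT E OR E) AND D AND B AND (B OR A))
= NOT NOT (D OR (NOT (A AND B OR NOT B AND A) OR A) AND D AND B AND (B OR A))
= NOT NOT (D OR (NOT (A AND B OR NOT B AND A) OR A) AND D AND B)
= NOT NOT (D OR (NOT A OR A) AND D AND B)
= NOT NOT (D OR D AND B)
= NOT NOT D
= D

D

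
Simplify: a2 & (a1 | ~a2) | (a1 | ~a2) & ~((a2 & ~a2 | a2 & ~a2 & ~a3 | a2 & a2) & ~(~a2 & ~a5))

a1 | ~a2

a2 & (a1 | ~a2) | (a1 | ~a2) & ~((a2 & ~a2 | a2 & ~a2 & ~a3 | a2 & a2) & ~(~a2 & ~a5))
= a2 & (a1 | ~a2) | (a1 | ~a2) & ~((a2 & ~a2 | a2 & a2) & ~(~a2 & ~a5))
= a2 & (a1 | ~a2) | (a1 | ~a2) & ~((a2 & ~a2 | a2 & a2) & (a2 | a5))
= a2 & (a1 | ~a2) | (a1 | ~a2) & ~(a2 & (a2 | a5))
= a2 & (a1 | ~a2) | (a1 | ~a2) & ~a2
= a1 | ~a2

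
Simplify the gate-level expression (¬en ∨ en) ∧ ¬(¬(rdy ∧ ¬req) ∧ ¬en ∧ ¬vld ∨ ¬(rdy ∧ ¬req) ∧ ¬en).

(¬en ∨ en) ∧ ¬(¬(rdy ∧ ¬req) ∧ ¬en ∧ ¬vld ∨ ¬(rdy ∧ ¬req) ∧ ¬en)
= (¬en ∨ en) ∧ ¬(¬(rdy ∧ ¬req) ∧ ¬en)   (absorption)
= (¬en ∨ en) ∧ (rdy ∧ ¬req ∨ en)   (De Morgan)
= rdy ∧ ¬req ∨ en   (complement / identity)

rdy ∧ ¬req ∨ en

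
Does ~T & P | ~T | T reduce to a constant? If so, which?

yes, True

~T & P | ~T | T
= ~T | T   (absorption)
= 1   (complement)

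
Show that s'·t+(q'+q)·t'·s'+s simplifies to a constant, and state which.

s'·t+(q'+q)·t'·s'+s
= s'·t+t'·s'+s
= s'+s
= 1

1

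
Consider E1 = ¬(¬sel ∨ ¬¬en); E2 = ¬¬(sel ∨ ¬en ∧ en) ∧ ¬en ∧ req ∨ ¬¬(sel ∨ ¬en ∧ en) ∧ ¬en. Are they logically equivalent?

Yes

E1: ¬(¬sel ∨ ¬¬en)
    = sel ∧ ¬en
E2: ¬¬(sel ∨ ¬en ∧ en) ∧ ¬en ∧ req ∨ ¬¬(sel ∨ ¬en ∧ en) ∧ ¬en
    = ¬¬(sel ∨ ¬en ∧ en) ∧ ¬en
    = ¬¬sel ∧ ¬en
    = sel ∧ ¬en
Both reduce to sel ∧ ¬en, so they are equivalent.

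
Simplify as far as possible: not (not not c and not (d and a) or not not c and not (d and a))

not (not not c and not (d and a) or not not c and not (d and a))
= not (not not c and not (d and a))   — idempotence
= not c or d and a   — De Morgan

not c or d and a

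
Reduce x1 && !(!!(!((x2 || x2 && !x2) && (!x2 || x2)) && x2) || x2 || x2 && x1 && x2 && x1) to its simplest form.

x1 && !(!!(!((x2 || x2 && !x2) && (!x2 || x2)) && x2) || x2 || x2 && x1 && x2 && x1)
= x1 && !(!((x2 || x2 && !x2) && (!x2 || x2)) && x2 || x2 || x2 && x1 && x2 && x1)   [double negation]
= x1 && !(!(x2 && (!x2 || x2)) && x2 || x2 || x2 && x1 && x2 && x1)   [complement / identity]
= x1 && !(!x2 && x2 || x2 || x2 && x1 && x2 && x1)   [complement / identity]
= x1 && !(x2 || x2 && x1 && x2 && x1)   [complement / identity]
= x1 && !(x2 || x2 && x1)   [idempotence]
= x1 && !x2   [absorption]

x1 && !x2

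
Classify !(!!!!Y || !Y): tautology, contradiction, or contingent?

contradiction

!(!!!!Y || !Y)
= !(!!Y || !Y)   (double negation)
= !Y && Y   (De Morgan)
= false   (complement)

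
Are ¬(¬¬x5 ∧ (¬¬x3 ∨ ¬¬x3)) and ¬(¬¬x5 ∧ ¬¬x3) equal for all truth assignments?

E1: ¬(¬¬x5 ∧ (¬¬x3 ∨ ¬¬x3))
    = ¬(¬¬x5 ∧ ¬¬x3)
    = ¬x5 ∨ ¬x3
E2: ¬(¬¬x5 ∧ ¬¬x3)
    = ¬x5 ∨ ¬x3
Both reduce to ¬x5 ∨ ¬x3, so they are equivalent.

Yes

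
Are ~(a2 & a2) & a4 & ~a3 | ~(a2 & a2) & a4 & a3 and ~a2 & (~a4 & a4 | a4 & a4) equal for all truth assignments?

E1: ~(a2 & a2) & a4 & ~a3 | ~(a2 & a2) & a4 & a3
    = ~(a2 & a2) & a4   (distribution)
    = ~a2 & a4   (idempotence)
E2: ~a2 & (~a4 & a4 | a4 & a4)
    = ~a2 & (~a4 | a4) & a4   (distribution)
    = ~a2 & a4   (complement / identity)
Both reduce to ~a2 & a4, so they are equivalent.

Yes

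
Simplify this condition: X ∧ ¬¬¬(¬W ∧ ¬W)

X ∧ W

X ∧ ¬¬¬(¬W ∧ ¬W)
= X ∧ ¬¬¬¬W   (idempotence)
= X ∧ ¬¬W   (double negation)
= X ∧ W   (double negation)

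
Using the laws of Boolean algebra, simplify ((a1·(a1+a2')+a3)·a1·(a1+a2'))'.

a1'

((a1·(a1+a2')+a3)·a1·(a1+a2'))'
= (a1·(a1+a2'))'   — absorption
= a1'   — absorption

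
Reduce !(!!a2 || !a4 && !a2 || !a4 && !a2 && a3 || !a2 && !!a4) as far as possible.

!(!!a2 || !a4 && !a2 || !a4 && !a2 && a3 || !a2 && !!a4)
= !(!!a2 || !a4 && !a2 || !a2 && !!a4)   (absorption)
= !(!!a2 || !a4 && !a2 || !a2 && a4)   (double negation)
= !(!!a2 || !a2)   (distribution)
= !a2 && a2   (De Morgan)
= false   (complement)

false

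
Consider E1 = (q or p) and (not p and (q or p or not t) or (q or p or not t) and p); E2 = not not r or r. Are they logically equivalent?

E1: (q or p) and (not p and (q or p or not t) or (q or p or not t) and p)
    = (q or p) and (q or p or not t)
    = q or p
E2: not not r or r
    = r or r
    = r
These differ: at p=0, q=1, r=0, t=1, E1 = 1 but E2 = 0.

No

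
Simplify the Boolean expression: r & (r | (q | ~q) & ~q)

r

r & (r | (q | ~q) & ~q)
= r & (r | ~q)
= r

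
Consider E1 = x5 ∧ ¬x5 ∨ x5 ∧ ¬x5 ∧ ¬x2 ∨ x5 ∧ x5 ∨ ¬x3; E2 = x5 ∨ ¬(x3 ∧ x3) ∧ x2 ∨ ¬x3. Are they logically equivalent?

E1: x5 ∧ ¬x5 ∨ x5 ∧ ¬x5 ∧ ¬x2 ∨ x5 ∧ x5 ∨ ¬x3
    = x5 ∧ ¬x5 ∨ x5 ∧ x5 ∨ ¬x3   [absorption]
    = x5 ∨ ¬x3   [distribution]
E2: x5 ∨ ¬(x3 ∧ x3) ∧ x2 ∨ ¬x3
    = x5 ∨ ¬x3 ∧ x2 ∨ ¬x3   [idempotence]
    = x5 ∨ ¬x3   [absorption]
Both reduce to x5 ∨ ¬x3, so they are equivalent.

Yes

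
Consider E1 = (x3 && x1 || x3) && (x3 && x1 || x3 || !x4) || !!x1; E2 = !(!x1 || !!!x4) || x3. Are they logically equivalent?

E1: (x3 && x1 || x3) && (x3 && x1 || x3 || !x4) || !!x1
    = x3 && x1 || x3 || !!x1   (absorption)
    = x3 || !!x1   (absorption)
    = x3 || x1   (double negation)
E2: !(!x1 || !!!x4) || x3
    = !(!x1 || !x4) || x3   (double negation)
    = x1 && x4 || x3   (De Morgan)
These differ: at x1=1, x3=0, x4=0, E1 = 1 but E2 = 0.

No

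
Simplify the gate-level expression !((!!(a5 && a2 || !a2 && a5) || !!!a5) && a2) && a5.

!a2 && a5

!((!!(a5 && a2 || !a2 && a5) || !!!a5) && a2) && a5
= !((!!a5 || !!!a5) && a2) && a5
= !((a5 || !!!a5) && a2) && a5
= !((a5 || !a5) && a2) && a5
= !a2 && a5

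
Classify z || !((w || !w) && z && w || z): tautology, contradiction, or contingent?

z || !((w || !w) && z && w || z)
= z || !(z && w || z)   (complement / identity)
= z || !z   (absorption)
= true   (complement)

tautology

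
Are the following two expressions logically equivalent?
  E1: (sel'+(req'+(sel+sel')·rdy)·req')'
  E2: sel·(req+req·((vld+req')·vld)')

E1: (sel'+(req'+(sel+sel')·rdy)·req')'
    = (sel'+(req'+rdy)·req')'   [complement / identity]
    = (sel'+req')'   [absorption]
    = sel·req   [De Morgan]
E2: sel·(req+req·((vld+req')·vld)')
    = sel·(req+req·vld')   [absorption]
    = sel·req   [absorption]
Both reduce to sel·req, so they are equivalent.

Yes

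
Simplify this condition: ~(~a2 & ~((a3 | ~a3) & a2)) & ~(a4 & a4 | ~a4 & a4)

~(~a2 & ~((a3 | ~a3) & a2)) & ~(a4 & a4 | ~a4 & a4)
= (a2 | (a3 | ~a3) & a2) & ~(a4 & a4 | ~a4 & a4)
= (a2 | (a3 | ~a3) & a2) & ~a4
= (a2 | a2) & ~a4
= a2 & ~a4

a2 & ~a4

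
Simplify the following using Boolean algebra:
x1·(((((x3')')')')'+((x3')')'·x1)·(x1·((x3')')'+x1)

x1·(((((x3')')')')'+((x3')')'·x1)·(x1·((x3')')'+x1)
= x1·(((x3')')'+((x3')')'·x1)·(x1·((x3')')'+x1)   [double negation]
= x1·((x3')')'·(x1·((x3')')'+x1)   [absorption]
= x1·((x3')')'   [absorption]
= x1·x3'   [double negation]

x1·x3'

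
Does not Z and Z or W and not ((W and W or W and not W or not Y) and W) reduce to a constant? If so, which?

not Z and Z or W and not ((W and W or W and not W or not Y) and W)
= not Z and Z or W and not ((W or not Y) and W)   (distribution)
= not Z and Z or W and not W   (absorption)
= not Z and Z   (complement / identity)
= False   (complement)

yes, False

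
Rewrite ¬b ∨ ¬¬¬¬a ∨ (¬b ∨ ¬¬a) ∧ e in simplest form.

¬b ∨ a

¬b ∨ ¬¬¬¬a ∨ (¬b ∨ ¬¬a) ∧ e
= ¬b ∨ ¬¬a ∨ (¬b ∨ ¬¬a) ∧ e   [double negation]
= ¬b ∨ ¬¬a   [absorption]
= ¬b ∨ a   [double negation]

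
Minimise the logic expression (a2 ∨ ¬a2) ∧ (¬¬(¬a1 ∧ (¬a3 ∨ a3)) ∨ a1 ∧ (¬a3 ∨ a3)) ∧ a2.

a2

(a2 ∨ ¬a2) ∧ (¬¬(¬a1 ∧ (¬a3 ∨ a3)) ∨ a1 ∧ (¬a3 ∨ a3)) ∧ a2
= (¬¬(¬a1 ∧ (¬a3 ∨ a3)) ∨ a1 ∧ (¬a3 ∨ a3)) ∧ a2   (complement / identity)
= (¬a1 ∧ (¬a3 ∨ a3) ∨ a1 ∧ (¬a3 ∨ a3)) ∧ a2   (double negation)
= (¬a3 ∨ a3) ∧ a2   (distribution)
= a2   (complement / identity)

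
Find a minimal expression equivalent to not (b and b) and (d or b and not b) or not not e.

not (b and b) and (d or b and not b) or not not e
= not (b and b) and (d or b and not b) or e   [double negation]
= not b and (d or b and not b) or e   [idempotence]
= not b and d or e   [complement / identity]

not b and d or e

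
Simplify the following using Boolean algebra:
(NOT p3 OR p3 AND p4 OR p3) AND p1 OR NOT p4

(NOT p3 OR p3 AND p4 OR p3) AND p1 OR NOT p4
= (NOT p3 OR p3) AND p1 OR NOT p4   — absorption
= p1 OR NOT p4   — complement / identity

p1 OR NOT p4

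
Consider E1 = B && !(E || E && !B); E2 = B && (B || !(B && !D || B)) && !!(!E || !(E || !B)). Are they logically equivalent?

Yes

E1: B && !(E || E && !B)
    = B && !E   (absorption)
E2: B && (B || !(B && !D || B)) && !!(!E || !(E || !B))
    = B && (B || !B) && !!(!E || !(E || !B))   (absorption)
    = B && (B || !B) && !(E && (E || !B))   (De Morgan)
    = B && !(E && (E || !B))   (complement / identity)
    = B && !E   (absorption)
Both reduce to B && !E, so they are equivalent.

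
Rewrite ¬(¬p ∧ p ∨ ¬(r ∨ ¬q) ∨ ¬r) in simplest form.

r

¬(¬p ∧ p ∨ ¬(r ∨ ¬q) ∨ ¬r)
= ¬(¬(r ∨ ¬q) ∨ ¬r)   (complement / identity)
= (r ∨ ¬q) ∧ r   (De Morgan)
= r   (absorption)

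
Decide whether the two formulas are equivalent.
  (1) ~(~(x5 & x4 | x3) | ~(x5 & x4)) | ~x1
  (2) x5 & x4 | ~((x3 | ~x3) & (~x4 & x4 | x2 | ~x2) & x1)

Yes

E1: ~(~(x5 & x4 | x3) | ~(x5 & x4)) | ~x1
    = (x5 & x4 | x3) & x5 & x4 | ~x1
    = x5 & x4 | ~x1
E2: x5 & x4 | ~((x3 | ~x3) & (~x4 & x4 | x2 | ~x2) & x1)
    = x5 & x4 | ~((x3 | ~x3) & (x2 | ~x2) & x1)
    = x5 & x4 | ~((x2 | ~x2) & x1)
    = x5 & x4 | ~x1
Both reduce to x5 & x4 | ~x1, so they are equivalent.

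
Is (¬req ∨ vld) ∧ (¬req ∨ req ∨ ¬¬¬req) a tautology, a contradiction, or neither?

(¬req ∨ vld) ∧ (¬req ∨ req ∨ ¬¬¬req)
= (¬req ∨ vld) ∧ (¬req ∨ req ∨ ¬req)   — double negation
= vld ∧ (req ∨ ¬req) ∨ ¬req   — distribution
= vld ∨ ¬req   — complement / identity
This depends on req, vld, so it is not a constant.

neither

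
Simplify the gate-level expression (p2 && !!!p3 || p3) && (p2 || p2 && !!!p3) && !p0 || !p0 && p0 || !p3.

p2 && !p0 || !p3

(p2 && !!!p3 || p3) && (p2 || p2 && !!!p3) && !p0 || !p0 && p0 || !p3
= (p2 && !!!p3 || p3) && (p2 || p2 && !!!p3) && !p0 || !p3   [complement / identity]
= (p3 && p2 || p2 && !!!p3) && !p0 || !p3   [distribution]
= (p3 && p2 || p2 && !p3) && !p0 || !p3   [double negation]
= p2 && !p0 || !p3   [distribution]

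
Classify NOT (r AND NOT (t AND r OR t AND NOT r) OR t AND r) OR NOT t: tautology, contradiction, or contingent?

contingent

NOT (r AND NOT (t AND r OR t AND NOT r) OR t AND r) OR NOT t
= NOT (r AND NOT t OR t AND r) OR NOT t   (distribution)
= NOT r OR NOT t   (distribution)
This depends on r, t, so it is not a constant.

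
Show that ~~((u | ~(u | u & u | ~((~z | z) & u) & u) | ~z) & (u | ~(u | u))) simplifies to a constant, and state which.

~~((u | ~(u | u & u | ~((~z | z) & u) & u) | ~z) & (u | ~(u | u)))
= ~~((u | ~(u | u & u | ~u & u) | ~z) & (u | ~(u | u)))   [complement / identity]
= ~~((u | ~(u | u) | ~z) & (u | ~(u | u)))   [distribution]
= ~~(u | ~(u | u))   [absorption]
= u | ~(u | u)   [double negation]
= u | ~u   [idempotence]
= 1   [complement]

1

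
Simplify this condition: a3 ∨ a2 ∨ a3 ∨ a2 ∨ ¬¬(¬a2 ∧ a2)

a3 ∨ a2 ∨ a3 ∨ a2 ∨ ¬¬(¬a2 ∧ a2)
= a3 ∨ a2 ∨ ¬¬(¬a2 ∧ a2)   — idempotence
= a3 ∨ a2 ∨ ¬a2 ∧ a2   — double negation
= a3 ∨ a2   — complement / identity

a3 ∨ a2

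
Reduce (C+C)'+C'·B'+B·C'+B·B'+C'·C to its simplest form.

(C+C)'+C'·B'+B·C'+B·B'+C'·C
= (C+C)'+C'+B·B'+C'·C   (distribution)
= C'+C'+B·B'+C'·C   (idempotence)
= C'+B·B'+C'·C   (idempotence)
= C'+C'·C   (complement / identity)
= C'   (complement / identity)

C'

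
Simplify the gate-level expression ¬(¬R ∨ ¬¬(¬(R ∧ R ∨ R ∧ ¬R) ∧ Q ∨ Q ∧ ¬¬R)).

R ∧ ¬Q

¬(¬R ∨ ¬¬(¬(R ∧ R ∨ R ∧ ¬R) ∧ Q ∨ Q ∧ ¬¬R))
= ¬(¬R ∨ ¬¬(¬R ∧ Q ∨ Q ∧ ¬¬R))   (distribution)
= ¬(¬R ∨ ¬¬(¬R ∧ Q ∨ Q ∧ R))   (double negation)
= R ∧ ¬(¬R ∧ Q ∨ Q ∧ R)   (De Morgan)
= R ∧ ¬Q   (distribution)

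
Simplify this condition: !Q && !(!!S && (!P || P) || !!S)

!Q && !(!!S && (!P || P) || !!S)
= !Q && !(!!S || !!S)   (complement / identity)
= !Q && !!!S   (idempotence)
= !Q && !S   (double negation)

!Q && !S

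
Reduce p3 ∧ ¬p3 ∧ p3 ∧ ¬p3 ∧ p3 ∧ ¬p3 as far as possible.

False

p3 ∧ ¬p3 ∧ p3 ∧ ¬p3 ∧ p3 ∧ ¬p3
= p3 ∧ ¬p3 ∧ p3 ∧ ¬p3   — idempotence
= p3 ∧ ¬p3   — idempotence
= False   — complement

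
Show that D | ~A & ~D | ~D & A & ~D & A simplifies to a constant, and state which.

D | ~A & ~D | ~D & A & ~D & A
= D | ~A & ~D | ~D & A   — idempotence
= D | ~D   — distribution
= 1   — complement

1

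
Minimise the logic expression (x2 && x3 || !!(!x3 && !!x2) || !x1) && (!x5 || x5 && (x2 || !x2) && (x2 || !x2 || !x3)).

(x2 && x3 || !!(!x3 && !!x2) || !x1) && (!x5 || x5 && (x2 || !x2) && (x2 || !x2 || !x3))
= (x2 && x3 || !!(!x3 && x2) || !x1) && (!x5 || x5 && (x2 || !x2) && (x2 || !x2 || !x3))   — double negation
= (x2 && x3 || !x3 && x2 || !x1) && (!x5 || x5 && (x2 || !x2) && (x2 || !x2 || !x3))   — double negation
= (x2 || !x1) && (!x5 || x5 && (x2 || !x2) && (x2 || !x2 || !x3))   — distribution
= (x2 || !x1) && (!x5 || x5 && (x2 || !x2))   — absorption
= (x2 || !x1) && (!x5 || x5)   — complement / identity
= x2 || !x1   — complement / identity

x2 || !x1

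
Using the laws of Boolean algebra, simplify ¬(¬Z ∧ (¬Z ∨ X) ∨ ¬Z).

¬(¬Z ∧ (¬Z ∨ X) ∨ ¬Z)
= ¬(¬Z ∨ ¬Z)   (absorption)
= ¬¬Z   (idempotence)
= Z   (double negation)

Z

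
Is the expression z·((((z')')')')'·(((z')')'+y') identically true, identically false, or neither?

z·((((z')')')')'·(((z')')'+y')
= z·((z')')'·(((z')')'+y')
= z·((z')')'
= z·z'
= 0

identically false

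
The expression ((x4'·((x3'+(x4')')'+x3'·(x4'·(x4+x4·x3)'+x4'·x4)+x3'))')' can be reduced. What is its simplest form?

x4'

((x4'·((x3'+(x4')')'+x3'·(x4'·(x4+x4·x3)'+x4'·x4)+x3'))')'
= ((x4'·((x3'+(x4')')'+x3'·(x4'·x4'+x4'·x4)+x3'))')'   (absorption)
= ((x4'·((x3'+(x4')')'+x3'·x4'+x3'))')'   (distribution)
= ((x4'·(x3·x4'+x3'·x4'+x3'))')'   (De Morgan)
= ((x4'·(x4'+x3'))')'   (distribution)
= x4'·(x4'+x3')   (double negation)
= x4'   (absorption)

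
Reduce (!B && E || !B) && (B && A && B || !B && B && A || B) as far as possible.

false

(!B && E || !B) && (B && A && B || !B && B && A || B)
= (!B && E || !B) && (B && A || B)
= !B && (B && A || B)
= !B && B
= false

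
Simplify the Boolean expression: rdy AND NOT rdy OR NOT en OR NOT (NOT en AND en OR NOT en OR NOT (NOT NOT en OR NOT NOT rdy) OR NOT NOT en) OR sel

rdy AND NOT rdy OR NOT en OR NOT (NOT en AND en OR NOT en OR NOT (NOT NOT en OR NOT NOT rdy) OR NOT NOT en) OR sel
= rdy AND NOT rdy OR NOT en OR NOT (NOT en AND en OR NOT en OR NOT en AND NOT rdy OR NOT NOT en) OR sel   [De Morgan]
= rdy AND NOT rdy OR NOT en OR NOT (NOT en AND en OR NOT en OR NOT NOT en) OR sel   [absorption]
= rdy AND NOT rdy OR NOT en OR NOT (NOT en OR NOT NOT en) OR sel   [complement / identity]
= NOT en OR NOT (NOT en OR NOT NOT en) OR sel   [complement / identity]
= NOT en OR en AND NOT en OR sel   [De Morgan]
= NOT en OR sel   [complement / identity]

NOT en OR sel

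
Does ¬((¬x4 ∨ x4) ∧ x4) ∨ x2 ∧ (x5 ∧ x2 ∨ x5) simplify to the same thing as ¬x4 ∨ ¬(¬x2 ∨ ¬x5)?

E1: ¬((¬x4 ∨ x4) ∧ x4) ∨ x2 ∧ (x5 ∧ x2 ∨ x5)
    = ¬x4 ∨ x2 ∧ (x5 ∧ x2 ∨ x5)
    = ¬x4 ∨ x2 ∧ x5
E2: ¬x4 ∨ ¬(¬x2 ∨ ¬x5)
    = ¬x4 ∨ x2 ∧ x5
Both reduce to ¬x4 ∨ x2 ∧ x5, so they are equivalent.

Yes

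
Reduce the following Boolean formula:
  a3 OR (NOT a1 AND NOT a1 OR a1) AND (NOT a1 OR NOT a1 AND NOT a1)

a3 OR (NOT a1 AND NOT a1 OR a1) AND (NOT a1 OR NOT a1 AND NOT a1)
= a3 OR NOT a1 AND NOT a1 OR a1 AND NOT a1   [distribution]
= a3 OR NOT a1   [distribution]

a3 OR NOT a1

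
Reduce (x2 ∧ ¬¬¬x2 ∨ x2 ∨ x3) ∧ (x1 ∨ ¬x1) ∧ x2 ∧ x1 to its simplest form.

(x2 ∧ ¬¬¬x2 ∨ x2 ∨ x3) ∧ (x1 ∨ ¬x1) ∧ x2 ∧ x1
= (x2 ∧ ¬x2 ∨ x2 ∨ x3) ∧ (x1 ∨ ¬x1) ∧ x2 ∧ x1
= (x2 ∨ x3) ∧ (x1 ∨ ¬x1) ∧ x2 ∧ x1
= (x2 ∨ x3) ∧ x2 ∧ x1
= x2 ∧ x1

x2 ∧ x1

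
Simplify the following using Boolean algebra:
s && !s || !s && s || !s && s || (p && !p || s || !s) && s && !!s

s

s && !s || !s && s || !s && s || (p && !p || s || !s) && s && !!s
= s && !s || !s && s || (p && !p || s || !s) && s && !!s
= s && !s || !s && s || (p && !p || s || !s) && s && s
= s && !s || (p && !p || s || !s) && s && s
= s && !s || (s || !s) && s && s
= s && !s || s && s
= s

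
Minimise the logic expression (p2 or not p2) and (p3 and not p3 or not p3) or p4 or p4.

not p3 or p4

(p2 or not p2) and (p3 and not p3 or not p3) or p4 or p4
= (p2 or not p2) and not p3 or p4 or p4
= not p3 or p4 or p4
= not p3 or p4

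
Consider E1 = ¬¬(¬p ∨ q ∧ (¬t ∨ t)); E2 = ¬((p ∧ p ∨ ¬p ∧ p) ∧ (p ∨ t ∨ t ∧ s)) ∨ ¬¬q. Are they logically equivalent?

E1: ¬¬(¬p ∨ q ∧ (¬t ∨ t))
    = ¬p ∨ q ∧ (¬t ∨ t)
    = ¬p ∨ q
E2: ¬((p ∧ p ∨ ¬p ∧ p) ∧ (p ∨ t ∨ t ∧ s)) ∨ ¬¬q
    = ¬(p ∧ (p ∨ t ∨ t ∧ s)) ∨ ¬¬q
    = ¬(p ∧ (p ∨ t)) ∨ ¬¬q
    = ¬(p ∧ (p ∨ t)) ∨ q
    = ¬p ∨ q
Both reduce to ¬p ∨ q, so they are equivalent.

Yes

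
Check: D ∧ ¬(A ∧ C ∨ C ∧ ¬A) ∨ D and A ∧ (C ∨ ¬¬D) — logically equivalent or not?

No

E1: D ∧ ¬(A ∧ C ∨ C ∧ ¬A) ∨ D
    = D ∧ ¬C ∨ D   [distribution]
    = D   [absorption]
E2: A ∧ (C ∨ ¬¬D)
    = A ∧ (C ∨ D)   [double negation]
These differ: at A=0, C=0, D=1, E1 = 1 but E2 = 0.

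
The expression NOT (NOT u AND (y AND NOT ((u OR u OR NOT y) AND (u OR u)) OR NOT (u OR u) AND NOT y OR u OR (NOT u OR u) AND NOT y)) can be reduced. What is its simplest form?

NOT (NOT u AND (y AND NOT ((u OR u OR NOT y) AND (u OR u)) OR NOT (u OR u) AND NOT y OR u OR (NOT u OR u) AND NOT y))
= NOT (NOT u AND (y AND NOT (u OR u) OR NOT (u OR u) AND NOT y OR u OR (NOT u OR u) AND NOT y))   — absorption
= NOT (NOT u AND (NOT (u OR u) OR u OR (NOT u OR u) AND NOT y))   — distribution
= NOT (NOT u AND (NOT u OR u OR (NOT u OR u) AND NOT y))   — idempotence
= NOT (NOT u AND (NOT u OR u))   — absorption
= NOT NOT u   — complement / identity
= u   — double negation

u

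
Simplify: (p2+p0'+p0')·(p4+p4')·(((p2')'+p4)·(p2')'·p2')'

p2+p0'

(p2+p0'+p0')·(p4+p4')·(((p2')'+p4)·(p2')'·p2')'
= (p2+p0'+p0')·(p4+p4')·((p2')'·p2')'
= (p2+p0')·(p4+p4')·((p2')'·p2')'
= (p2+p0')·(p4+p4')·(p2'+p2)
= (p2+p0')·(p4+p4')
= p2+p0'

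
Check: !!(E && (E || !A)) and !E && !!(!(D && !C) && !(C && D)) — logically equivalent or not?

No

E1: !!(E && (E || !A))
    = !!E   (absorption)
    = E   (double negation)
E2: !E && !!(!(D && !C) && !(C && D))
    = !E && !(D && !C || C && D)   (De Morgan)
    = !E && !D   (distribution)
These differ: at A=1, C=0, D=1, E=1, E1 = 1 but E2 = 0.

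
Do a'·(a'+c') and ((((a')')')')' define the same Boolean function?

Yes

E1: a'·(a'+c')
    = a'   — absorption
E2: ((((a')')')')'
    = ((a')')'   — double negation
    = a'   — double negation
Both reduce to a', so they are equivalent.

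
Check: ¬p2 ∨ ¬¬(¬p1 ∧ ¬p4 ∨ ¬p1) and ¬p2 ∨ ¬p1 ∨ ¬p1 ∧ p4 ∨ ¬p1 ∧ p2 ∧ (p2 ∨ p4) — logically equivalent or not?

Yes

E1: ¬p2 ∨ ¬¬(¬p1 ∧ ¬p4 ∨ ¬p1)
    = ¬p2 ∨ ¬p1 ∧ ¬p4 ∨ ¬p1   (double negation)
    = ¬p2 ∨ ¬p1   (absorption)
E2: ¬p2 ∨ ¬p1 ∨ ¬p1 ∧ p4 ∨ ¬p1 ∧ p2 ∧ (p2 ∨ p4)
    = ¬p2 ∨ ¬p1 ∨ ¬p1 ∧ p4 ∨ ¬p1 ∧ p2   (absorption)
    = ¬p2 ∨ ¬p1 ∨ ¬p1 ∧ p2   (absorption)
    = ¬p2 ∨ ¬p1   (absorption)
Both reduce to ¬p2 ∨ ¬p1, so they are equivalent.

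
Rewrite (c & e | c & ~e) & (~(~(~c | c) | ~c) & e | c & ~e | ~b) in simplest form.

(c & e | c & ~e) & (~(~(~c | c) | ~c) & e | c & ~e | ~b)
= (c & e | c & ~e) & ((~c | c) & c & e | c & ~e | ~b)
= (c & e | c & ~e) & (c & e | c & ~e | ~b)
= c & e | c & ~e
= c

c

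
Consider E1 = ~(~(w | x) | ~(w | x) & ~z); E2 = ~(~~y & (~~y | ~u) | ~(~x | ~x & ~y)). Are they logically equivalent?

E1: ~(~(w | x) | ~(w | x) & ~z)
    = ~~(w | x)   [absorption]
    = w | x   [double negation]
E2: ~(~~y & (~~y | ~u) | ~(~x | ~x & ~y))
    = ~(~~y | ~(~x | ~x & ~y))   [absorption]
    = ~(~~y | ~~x)   [absorption]
    = ~y & ~x   [De Morgan]
These differ: at u=0, w=1, x=1, y=1, z=0, E1 = 1 but E2 = 0.

No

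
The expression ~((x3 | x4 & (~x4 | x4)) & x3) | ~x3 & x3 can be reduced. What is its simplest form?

~x3

~((x3 | x4 & (~x4 | x4)) & x3) | ~x3 & x3
= ~((x3 | x4) & x3) | ~x3 & x3   — complement / identity
= ~((x3 | x4) & x3)   — complement / identity
= ~x3   — absorption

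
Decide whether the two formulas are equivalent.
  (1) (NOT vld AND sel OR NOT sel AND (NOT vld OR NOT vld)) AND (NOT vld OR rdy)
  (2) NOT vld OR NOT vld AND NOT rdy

Yes

E1: (NOT vld AND sel OR NOT sel AND (NOT vld OR NOT vld)) AND (NOT vld OR rdy)
    = (NOT vld AND sel OR NOT sel AND NOT vld) AND (NOT vld OR rdy)
    = NOT vld AND (NOT vld OR rdy)
    = NOT vld
E2: NOT vld OR NOT vld AND NOT rdy
    = NOT vld
Both reduce to NOT vld, so they are equivalent.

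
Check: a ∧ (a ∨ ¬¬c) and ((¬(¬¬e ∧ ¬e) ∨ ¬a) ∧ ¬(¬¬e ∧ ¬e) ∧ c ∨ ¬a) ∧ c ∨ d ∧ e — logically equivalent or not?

E1: a ∧ (a ∨ ¬¬c)
    = a ∧ (a ∨ c)
    = a
E2: ((¬(¬¬e ∧ ¬e) ∨ ¬a) ∧ ¬(¬¬e ∧ ¬e) ∧ c ∨ ¬a) ∧ c ∨ d ∧ e
    = (¬(¬¬e ∧ ¬e) ∧ c ∨ ¬a) ∧ c ∨ d ∧ e
    = ((¬e ∨ e) ∧ c ∨ ¬a) ∧ c ∨ d ∧ e
    = (c ∨ ¬a) ∧ c ∨ d ∧ e
    = c ∨ d ∧ e
These differ: at a=0, c=1, d=1, e=0, E1 = 0 but E2 = 1.

No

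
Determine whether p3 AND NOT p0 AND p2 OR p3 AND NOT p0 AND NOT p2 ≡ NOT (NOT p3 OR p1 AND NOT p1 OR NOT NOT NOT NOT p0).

Yes

E1: p3 AND NOT p0 AND p2 OR p3 AND NOT p0 AND NOT p2
    = p3 AND NOT p0
E2: NOT (NOT p3 OR p1 AND NOT p1 OR NOT NOT NOT NOT p0)
    = NOT (NOT p3 OR NOT NOT NOT NOT p0)
    = NOT (NOT p3 OR NOT NOT p0)
    = p3 AND NOT p0
Both reduce to p3 AND NOT p0, so they are equivalent.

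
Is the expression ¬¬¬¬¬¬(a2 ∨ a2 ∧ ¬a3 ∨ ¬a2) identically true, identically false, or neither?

identically true

¬¬¬¬¬¬(a2 ∨ a2 ∧ ¬a3 ∨ ¬a2)
= ¬¬¬¬(a2 ∨ a2 ∧ ¬a3 ∨ ¬a2)
= ¬¬(a2 ∨ a2 ∧ ¬a3 ∨ ¬a2)
= a2 ∨ a2 ∧ ¬a3 ∨ ¬a2
= a2 ∨ ¬a2
= True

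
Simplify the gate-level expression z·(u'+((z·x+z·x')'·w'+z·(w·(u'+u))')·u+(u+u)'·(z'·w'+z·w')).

z·(u'+w')

z·(u'+((z·x+z·x')'·w'+z·(w·(u'+u))')·u+(u+u)'·(z'·w'+z·w'))
= z·(u'+((z·x+z·x')'·w'+z·w')·u+(u+u)'·(z'·w'+z·w'))   (complement / identity)
= z·(u'+(z'·w'+z·w')·u+(u+u)'·(z'·w'+z·w'))   (distribution)
= z·(u'+(z'·w'+z·w')·(u+(u+u)'))   (distribution)
= z·(u'+w'·(u+(u+u)'))   (distribution)
= z·(u'+w'·(u+u'))   (idempotence)
= z·(u'+w')   (complement / identity)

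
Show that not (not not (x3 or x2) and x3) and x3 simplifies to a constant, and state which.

False

not (not not (x3 or x2) and x3) and x3
= not ((x3 or x2) and x3) and x3
= not x3 and x3
= False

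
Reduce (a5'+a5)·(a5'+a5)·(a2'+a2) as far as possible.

1

(a5'+a5)·(a5'+a5)·(a2'+a2)
= (a5'+a5)·(a2'+a2)   (idempotence)
= a2'+a2   (complement / identity)
= 1   (complement)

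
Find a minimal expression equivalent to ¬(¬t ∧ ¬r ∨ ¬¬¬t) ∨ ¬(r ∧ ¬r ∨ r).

¬(¬t ∧ ¬r ∨ ¬¬¬t) ∨ ¬(r ∧ ¬r ∨ r)
= ¬(¬t ∧ ¬r ∨ ¬t) ∨ ¬(r ∧ ¬r ∨ r)   [double negation]
= ¬¬t ∨ ¬(r ∧ ¬r ∨ r)   [absorption]
= ¬¬t ∨ ¬r   [complement / identity]
= t ∨ ¬r   [double negation]

t ∨ ¬r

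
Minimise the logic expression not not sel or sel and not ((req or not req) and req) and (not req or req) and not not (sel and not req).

not not sel or sel and not ((req or not req) and req) and (not req or req) and not not (sel and not req)
= sel or sel and not ((req or not req) and req) and (not req or req) and not not (sel and not req)   — double negation
= sel or sel and not req and (not req or req) and not not (sel and not req)   — complement / identity
= sel or sel and not req and (not req or req) and sel and not req   — double negation
= sel or sel and not req and sel and not req   — complement / identity
= sel or sel and not req   — idempotence
= sel   — absorption

sel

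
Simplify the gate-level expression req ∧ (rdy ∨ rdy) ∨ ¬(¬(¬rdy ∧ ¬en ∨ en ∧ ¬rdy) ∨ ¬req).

req

req ∧ (rdy ∨ rdy) ∨ ¬(¬(¬rdy ∧ ¬en ∨ en ∧ ¬rdy) ∨ ¬req)
= req ∧ (rdy ∨ rdy) ∨ ¬(¬(¬rdy ∧ (¬en ∨ en)) ∨ ¬req)   (distribution)
= req ∧ (rdy ∨ rdy) ∨ ¬(¬¬rdy ∨ ¬req)   (complement / identity)
= req ∧ (rdy ∨ rdy) ∨ ¬rdy ∧ req   (De Morgan)
= req ∧ rdy ∨ ¬rdy ∧ req   (idempotence)
= req   (distribution)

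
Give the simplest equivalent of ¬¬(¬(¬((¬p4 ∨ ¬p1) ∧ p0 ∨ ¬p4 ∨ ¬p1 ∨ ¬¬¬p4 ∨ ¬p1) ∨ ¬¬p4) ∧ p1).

¬¬(¬(¬((¬p4 ∨ ¬p1) ∧ p0 ∨ ¬p4 ∨ ¬p1 ∨ ¬¬¬p4 ∨ ¬p1) ∨ ¬¬p4) ∧ p1)
= ¬¬(¬(¬(¬p4 ∨ ¬p1 ∨ ¬¬¬p4 ∨ ¬p1) ∨ ¬¬p4) ∧ p1)   [absorption]
= ¬¬(¬(¬(¬p4 ∨ ¬p1 ∨ ¬p4 ∨ ¬p1) ∨ ¬¬p4) ∧ p1)   [double negation]
= ¬¬(¬(¬(¬p4 ∨ ¬p1) ∨ ¬¬p4) ∧ p1)   [idempotence]
= ¬¬((¬p4 ∨ ¬p1) ∧ ¬p4 ∧ p1)   [De Morgan]
= (¬p4 ∨ ¬p1) ∧ ¬p4 ∧ p1   [double negation]
= ¬p4 ∧ p1   [absorption]

¬p4 ∧ p1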